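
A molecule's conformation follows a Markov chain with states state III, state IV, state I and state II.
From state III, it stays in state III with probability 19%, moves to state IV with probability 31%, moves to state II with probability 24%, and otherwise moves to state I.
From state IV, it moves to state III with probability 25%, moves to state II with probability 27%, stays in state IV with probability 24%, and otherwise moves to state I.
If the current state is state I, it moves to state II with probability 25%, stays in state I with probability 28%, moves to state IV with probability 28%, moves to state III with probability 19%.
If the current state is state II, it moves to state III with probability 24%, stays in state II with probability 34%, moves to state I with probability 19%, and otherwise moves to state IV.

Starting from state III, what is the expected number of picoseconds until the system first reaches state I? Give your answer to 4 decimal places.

Let t(s) be the expected number of picoseconds to first reach state I from state s, with t(state I) = 0. Conditioning on the first picosecond:
t(state III) = 1 + 0.19·t(state III) + 0.31·t(state IV) + 0.24·t(state II)
t(state IV) = 1 + 0.25·t(state III) + 0.24·t(state IV) + 0.27·t(state II)
t(state II) = 1 + 0.24·t(state III) + 0.23·t(state IV) + 0.34·t(state II)
Solving: t(state III) = 4.2495, t(state IV) = 4.3380, t(state II) = 4.5721.
Expected picoseconds from state III to state I: 4.2495.

4.2495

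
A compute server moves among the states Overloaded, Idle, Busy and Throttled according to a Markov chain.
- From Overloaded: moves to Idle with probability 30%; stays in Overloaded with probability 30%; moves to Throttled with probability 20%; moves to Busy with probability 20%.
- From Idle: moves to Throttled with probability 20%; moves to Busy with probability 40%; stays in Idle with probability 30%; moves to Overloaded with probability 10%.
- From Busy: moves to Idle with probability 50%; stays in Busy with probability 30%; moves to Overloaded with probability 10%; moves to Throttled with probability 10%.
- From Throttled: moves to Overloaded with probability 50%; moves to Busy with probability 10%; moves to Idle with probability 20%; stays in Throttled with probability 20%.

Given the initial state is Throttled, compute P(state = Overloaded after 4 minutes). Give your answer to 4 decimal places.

0.2172

Propagate the distribution vector 4 minutes from Throttled.
After 0 minutes: (0.0000, 0.0000, 0.0000, 1.0000)
After 1 minute: (0.5000, 0.2000, 0.1000, 0.2000)
After 2 minutes: (0.2800, 0.3000, 0.2300, 0.1900)
After 3 minutes: (0.2320, 0.3270, 0.2640, 0.1770)
After 4 minutes: (0.2172, 0.3351, 0.2741, 0.1736)
P(in Overloaded after 4 minutes) = 0.2172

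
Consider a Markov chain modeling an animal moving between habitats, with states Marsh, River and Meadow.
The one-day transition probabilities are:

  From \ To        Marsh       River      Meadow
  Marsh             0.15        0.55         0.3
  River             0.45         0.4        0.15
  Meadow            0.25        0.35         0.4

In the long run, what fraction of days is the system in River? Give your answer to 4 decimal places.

Let the stationary distribution be π with π = πP and π_1 + π_2 + π_3 = 1.
π_1 = 0.15·π_1 + 0.45·π_2 + 0.25·π_3
π_2 = 0.55·π_1 + 0.4·π_2 + 0.35·π_3
Solving with the normalization constraint gives π = (0.3060, 0.4328, 0.2612).
So the stationary probability of River is 0.4328.

0.4328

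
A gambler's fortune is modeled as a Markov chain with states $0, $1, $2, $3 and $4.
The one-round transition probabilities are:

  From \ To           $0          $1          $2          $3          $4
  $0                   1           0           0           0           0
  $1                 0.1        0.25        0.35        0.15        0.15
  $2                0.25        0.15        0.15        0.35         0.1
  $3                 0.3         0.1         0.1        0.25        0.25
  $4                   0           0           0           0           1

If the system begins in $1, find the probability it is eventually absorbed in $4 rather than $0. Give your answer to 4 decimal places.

0.4689

Let h(s) be the probability of absorption at $4 starting from transient state s. Then h($4) = 1 and h($0) = 0. By first-step analysis:
h($1) = 0.1·0 + 0.25·h($1) + 0.35·h($2) + 0.15·h($3) + 0.15·1
h($2) = 0.25·0 + 0.15·h($1) + 0.15·h($2) + 0.35·h($3) + 0.1·1
h($3) = 0.3·0 + 0.1·h($1) + 0.1·h($2) + 0.25·h($3) + 0.25·1
Solving: h($1) = 0.4689, h($2) = 0.3845, h($3) = 0.4471.
Starting from $1, the probability is 0.4689.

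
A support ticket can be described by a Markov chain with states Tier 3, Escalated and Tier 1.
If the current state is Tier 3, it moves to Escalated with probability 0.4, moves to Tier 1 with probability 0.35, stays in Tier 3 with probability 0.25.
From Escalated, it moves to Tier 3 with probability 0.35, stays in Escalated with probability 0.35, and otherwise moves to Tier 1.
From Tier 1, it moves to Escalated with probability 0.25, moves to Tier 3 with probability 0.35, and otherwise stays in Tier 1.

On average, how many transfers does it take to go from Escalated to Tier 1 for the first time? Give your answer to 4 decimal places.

Let t(s) be the expected number of transfers to first reach Tier 1 from state s, with t(Tier 1) = 0. Conditioning on the first transfer:
t(Tier 3) = 1 + 0.25·t(Tier 3) + 0.4·t(Escalated)
t(Escalated) = 1 + 0.35·t(Tier 3) + 0.35·t(Escalated)
Solving: t(Tier 3) = 3.0216, t(Escalated) = 3.1655.
Expected transfers from Escalated to Tier 1: 3.1655.

3.1655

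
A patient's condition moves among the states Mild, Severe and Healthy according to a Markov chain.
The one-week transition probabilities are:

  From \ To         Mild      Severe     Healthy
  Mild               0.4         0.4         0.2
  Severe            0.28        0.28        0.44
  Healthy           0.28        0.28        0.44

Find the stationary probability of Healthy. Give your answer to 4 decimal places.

0.3636

Let the stationary distribution be π with π = πP and π_1 + π_2 + π_3 = 1.
π_1 = 0.4·π_1 + 0.28·π_2 + 0.28·π_3
π_2 = 0.4·π_1 + 0.28·π_2 + 0.28·π_3
Solving with the normalization constraint gives π = (0.3182, 0.3182, 0.3636).
So the stationary probability of Healthy is 0.3636.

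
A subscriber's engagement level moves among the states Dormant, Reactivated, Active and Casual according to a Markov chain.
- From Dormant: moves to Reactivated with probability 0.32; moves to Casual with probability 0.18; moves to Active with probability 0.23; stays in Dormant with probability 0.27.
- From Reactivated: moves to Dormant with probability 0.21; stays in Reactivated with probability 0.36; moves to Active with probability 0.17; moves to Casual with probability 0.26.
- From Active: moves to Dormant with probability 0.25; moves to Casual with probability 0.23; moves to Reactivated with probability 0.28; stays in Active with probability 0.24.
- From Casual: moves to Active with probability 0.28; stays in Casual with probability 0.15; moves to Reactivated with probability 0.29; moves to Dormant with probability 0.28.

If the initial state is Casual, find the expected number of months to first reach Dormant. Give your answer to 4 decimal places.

Let t(s) be the expected number of months to first reach Dormant from state s, with t(Dormant) = 0. Conditioning on the first month:
t(Reactivated) = 1 + 0.36·t(Reactivated) + 0.17·t(Active) + 0.26·t(Casual)
t(Active) = 1 + 0.28·t(Reactivated) + 0.24·t(Active) + 0.23·t(Casual)
t(Casual) = 1 + 0.29·t(Reactivated) + 0.28·t(Active) + 0.15·t(Casual)
Solving: t(Reactivated) = 4.2663, t(Active) = 4.0921, t(Casual) = 3.9800.
Expected months from Casual to Dormant: 3.9800.

3.9800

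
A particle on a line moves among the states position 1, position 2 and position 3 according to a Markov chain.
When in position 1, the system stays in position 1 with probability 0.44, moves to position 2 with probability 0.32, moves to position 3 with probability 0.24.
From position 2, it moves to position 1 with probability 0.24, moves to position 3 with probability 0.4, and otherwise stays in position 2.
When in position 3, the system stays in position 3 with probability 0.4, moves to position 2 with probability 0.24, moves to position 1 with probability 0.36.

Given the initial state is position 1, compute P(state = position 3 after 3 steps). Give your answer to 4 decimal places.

0.3429

Propagate the distribution vector 3 steps from position 1.
After 0 steps: (1.0000, 0.0000, 0.0000)
After 1 step: (0.4400, 0.3200, 0.2400)
After 2 steps: (0.3568, 0.3136, 0.3296)
After 3 steps: (0.3509, 0.3062, 0.3429)
P(in position 3 after 3 steps) = 0.3429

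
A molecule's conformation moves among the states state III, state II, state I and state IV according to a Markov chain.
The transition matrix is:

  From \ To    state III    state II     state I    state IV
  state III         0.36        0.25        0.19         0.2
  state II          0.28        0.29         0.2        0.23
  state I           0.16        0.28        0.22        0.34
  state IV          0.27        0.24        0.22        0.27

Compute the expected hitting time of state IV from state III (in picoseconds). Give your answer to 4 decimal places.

Let t(s) be the expected number of picoseconds to first reach state IV from state s, with t(state IV) = 0. Conditioning on the first picosecond:
t(state III) = 1 + 0.36·t(state III) + 0.25·t(state II) + 0.19·t(state I)
t(state II) = 1 + 0.28·t(state III) + 0.29·t(state II) + 0.2·t(state I)
t(state I) = 1 + 0.16·t(state III) + 0.28·t(state II) + 0.22·t(state I)
Solving: t(state III) = 4.2408, t(state II) = 4.1018, t(state I) = 3.6244.
Expected picoseconds from state III to state IV: 4.2408.

4.2408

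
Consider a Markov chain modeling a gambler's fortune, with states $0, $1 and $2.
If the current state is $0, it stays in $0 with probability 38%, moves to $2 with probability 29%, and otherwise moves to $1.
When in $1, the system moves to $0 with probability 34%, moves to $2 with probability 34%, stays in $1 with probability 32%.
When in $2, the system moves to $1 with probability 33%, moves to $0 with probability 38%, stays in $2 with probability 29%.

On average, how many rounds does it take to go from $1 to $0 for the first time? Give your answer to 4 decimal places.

2.8332

Let t(s) be the expected number of rounds to first reach $0 from state s, with t($0) = 0. Conditioning on the first round:
t($1) = 1 + 0.32·t($1) + 0.34·t($2)
t($2) = 1 + 0.33·t($1) + 0.29·t($2)
Solving: t($1) = 2.8332, t($2) = 2.7253.
Expected rounds from $1 to $0: 2.8332.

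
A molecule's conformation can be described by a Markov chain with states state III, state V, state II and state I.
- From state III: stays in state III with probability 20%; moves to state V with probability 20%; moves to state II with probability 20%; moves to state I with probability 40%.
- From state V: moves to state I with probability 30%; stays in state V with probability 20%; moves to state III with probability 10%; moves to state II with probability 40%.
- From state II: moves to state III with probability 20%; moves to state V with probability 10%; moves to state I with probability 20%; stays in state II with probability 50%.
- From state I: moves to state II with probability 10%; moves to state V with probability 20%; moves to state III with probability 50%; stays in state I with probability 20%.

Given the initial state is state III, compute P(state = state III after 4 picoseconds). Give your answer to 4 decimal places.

0.2660

Propagate the distribution vector 4 picoseconds from state III.
After 0 picoseconds: (1.0000, 0.0000, 0.0000, 0.0000)
After 1 picosecond: (0.2000, 0.2000, 0.2000, 0.4000)
After 2 picoseconds: (0.3000, 0.1800, 0.2600, 0.2600)
After 3 picoseconds: (0.2600, 0.1740, 0.2880, 0.2780)
After 4 picoseconds: (0.2660, 0.1712, 0.2934, 0.2694)
P(in state III after 4 picoseconds) = 0.2660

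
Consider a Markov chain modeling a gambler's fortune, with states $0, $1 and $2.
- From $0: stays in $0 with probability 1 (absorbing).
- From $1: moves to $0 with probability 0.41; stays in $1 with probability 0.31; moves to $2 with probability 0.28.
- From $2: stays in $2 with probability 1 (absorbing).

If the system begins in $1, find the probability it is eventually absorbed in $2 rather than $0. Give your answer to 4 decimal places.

Let h(s) be the probability of absorption at $2 starting from transient state s. Then h($2) = 1 and h($0) = 0. By first-step analysis:
h($1) = 0.41·0 + 0.31·h($1) + 0.28·1
Solving: h($1) = 0.4058.
Starting from $1, the probability is 0.4058.

0.4058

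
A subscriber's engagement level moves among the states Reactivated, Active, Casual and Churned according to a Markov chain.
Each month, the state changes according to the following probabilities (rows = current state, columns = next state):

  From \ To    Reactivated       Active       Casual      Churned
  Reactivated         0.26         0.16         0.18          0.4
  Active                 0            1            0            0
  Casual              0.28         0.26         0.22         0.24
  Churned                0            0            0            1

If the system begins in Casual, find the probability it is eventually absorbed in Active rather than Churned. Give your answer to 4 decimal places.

Let h(s) be the probability of absorption at Active starting from transient state s. Then h(Active) = 1 and h(Churned) = 0. By first-step analysis:
h(Reactivated) = 0.26·h(Reactivated) + 0.16·1 + 0.18·h(Casual) + 0.4·0
h(Casual) = 0.28·h(Reactivated) + 0.26·1 + 0.22·h(Casual) + 0.24·0
Solving: h(Reactivated) = 0.3257, h(Casual) = 0.4503.
Starting from Casual, the probability is 0.4503.

0.4503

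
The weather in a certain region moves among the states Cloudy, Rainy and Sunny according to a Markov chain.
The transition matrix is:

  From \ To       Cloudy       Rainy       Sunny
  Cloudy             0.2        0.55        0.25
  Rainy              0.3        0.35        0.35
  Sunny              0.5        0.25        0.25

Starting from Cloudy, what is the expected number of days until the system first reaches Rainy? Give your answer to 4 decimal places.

Let t(s) be the expected number of days to first reach Rainy from state s, with t(Rainy) = 0. Conditioning on the first day:
t(Cloudy) = 1 + 0.2·t(Cloudy) + 0.25·t(Sunny)
t(Sunny) = 1 + 0.5·t(Cloudy) + 0.25·t(Sunny)
Solving: t(Cloudy) = 2.1053, t(Sunny) = 2.7368.
Expected days from Cloudy to Rainy: 2.1053.

2.1053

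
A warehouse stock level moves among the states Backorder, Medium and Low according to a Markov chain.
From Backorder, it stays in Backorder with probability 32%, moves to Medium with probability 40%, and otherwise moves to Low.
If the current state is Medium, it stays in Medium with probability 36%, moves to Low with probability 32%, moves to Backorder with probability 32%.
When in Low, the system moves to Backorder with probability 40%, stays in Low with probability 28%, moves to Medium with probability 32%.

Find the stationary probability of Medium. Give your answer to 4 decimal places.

0.3620

Let the stationary distribution be π with π = πP and π_1 + π_2 + π_3 = 1.
π_1 = 0.32·π_1 + 0.32·π_2 + 0.4·π_3
π_2 = 0.4·π_1 + 0.36·π_2 + 0.32·π_3
Solving with the normalization constraint gives π = (0.3436, 0.3620, 0.2945).
So the stationary probability of Medium is 0.3620.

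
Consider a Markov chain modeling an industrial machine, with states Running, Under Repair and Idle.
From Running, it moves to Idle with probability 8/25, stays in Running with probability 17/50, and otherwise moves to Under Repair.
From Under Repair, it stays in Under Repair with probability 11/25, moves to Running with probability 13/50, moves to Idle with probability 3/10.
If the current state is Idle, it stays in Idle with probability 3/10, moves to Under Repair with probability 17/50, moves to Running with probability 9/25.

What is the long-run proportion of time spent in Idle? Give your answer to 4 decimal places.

Let the stationary distribution be π with π = πP and π_1 + π_2 + π_3 = 1.
π_1 = 0.34·π_1 + 0.26·π_2 + 0.36·π_3
π_2 = 0.34·π_1 + 0.44·π_2 + 0.34·π_3
Solving with the normalization constraint gives π = (0.3159, 0.3778, 0.3063).
So the stationary probability of Idle is 0.3063.

0.3063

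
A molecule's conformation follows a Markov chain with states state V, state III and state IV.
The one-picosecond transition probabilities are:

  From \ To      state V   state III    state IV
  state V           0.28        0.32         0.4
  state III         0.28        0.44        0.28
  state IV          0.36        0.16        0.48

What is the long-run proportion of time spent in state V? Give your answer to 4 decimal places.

Let the stationary distribution be π with π = πP and π_1 + π_2 + π_3 = 1.
π_1 = 0.28·π_1 + 0.28·π_2 + 0.36·π_3
π_2 = 0.32·π_1 + 0.44·π_2 + 0.16·π_3
Solving with the normalization constraint gives π = (0.3117, 0.2915, 0.3968).
So the stationary probability of state V is 0.3117.

0.3117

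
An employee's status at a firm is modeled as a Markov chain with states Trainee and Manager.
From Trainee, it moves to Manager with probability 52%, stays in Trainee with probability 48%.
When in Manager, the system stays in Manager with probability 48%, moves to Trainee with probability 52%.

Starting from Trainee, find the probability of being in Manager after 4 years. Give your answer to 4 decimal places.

Propagate the distribution vector 4 years from Trainee.
After 0 years: (1.0000, 0.0000)
After 1 year: (0.4800, 0.5200)
After 2 years: (0.5008, 0.4992)
After 3 years: (0.5000, 0.5000)
After 4 years: (0.5000, 0.5000)
P(in Manager after 4 years) = 0.5000

0.5000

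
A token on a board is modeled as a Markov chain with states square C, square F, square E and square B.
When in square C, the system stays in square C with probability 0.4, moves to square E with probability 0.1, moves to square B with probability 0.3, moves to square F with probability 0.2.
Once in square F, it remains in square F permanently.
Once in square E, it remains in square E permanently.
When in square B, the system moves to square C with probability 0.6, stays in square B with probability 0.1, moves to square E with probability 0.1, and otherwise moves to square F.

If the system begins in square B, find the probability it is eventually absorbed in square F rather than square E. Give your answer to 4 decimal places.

0.6667

Let h(s) be the probability of absorption at square F starting from transient state s. Then h(square F) = 1 and h(square E) = 0. By first-step analysis:
h(square C) = 0.4·h(square C) + 0.2·1 + 0.1·0 + 0.3·h(square B)
h(square B) = 0.6·h(square C) + 0.2·1 + 0.1·0 + 0.1·h(square B)
Solving: h(square C) = 0.6667, h(square B) = 0.6667.
Starting from square B, the probability is 0.6667.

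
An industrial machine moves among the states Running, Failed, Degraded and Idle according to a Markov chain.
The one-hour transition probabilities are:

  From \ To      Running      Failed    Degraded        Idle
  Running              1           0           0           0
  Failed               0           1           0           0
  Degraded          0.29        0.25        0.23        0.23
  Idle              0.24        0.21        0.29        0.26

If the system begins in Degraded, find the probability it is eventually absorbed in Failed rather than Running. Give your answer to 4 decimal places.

0.4637

Let h(s) be the probability of absorption at Failed starting from transient state s. Then h(Failed) = 1 and h(Running) = 0. By first-step analysis:
h(Degraded) = 0.29·0 + 0.25·1 + 0.23·h(Degraded) + 0.23·h(Idle)
h(Idle) = 0.24·0 + 0.21·1 + 0.29·h(Degraded) + 0.26·h(Idle)
Solving: h(Degraded) = 0.4637, h(Idle) = 0.4655.
Starting from Degraded, the probability is 0.4637.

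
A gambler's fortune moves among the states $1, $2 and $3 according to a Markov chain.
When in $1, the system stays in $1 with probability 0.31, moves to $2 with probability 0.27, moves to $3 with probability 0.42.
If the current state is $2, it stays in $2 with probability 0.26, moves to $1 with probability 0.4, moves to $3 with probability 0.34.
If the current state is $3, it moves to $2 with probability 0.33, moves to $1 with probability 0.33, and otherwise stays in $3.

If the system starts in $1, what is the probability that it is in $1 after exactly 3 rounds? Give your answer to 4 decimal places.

0.3436

Propagate the distribution vector 3 rounds from $1.
After 0 rounds: (1.0000, 0.0000, 0.0000)
After 1 round: (0.3100, 0.2700, 0.4200)
After 2 rounds: (0.3427, 0.2925, 0.3648)
After 3 rounds: (0.3436, 0.2890, 0.3674)
P(in $1 after 3 rounds) = 0.3436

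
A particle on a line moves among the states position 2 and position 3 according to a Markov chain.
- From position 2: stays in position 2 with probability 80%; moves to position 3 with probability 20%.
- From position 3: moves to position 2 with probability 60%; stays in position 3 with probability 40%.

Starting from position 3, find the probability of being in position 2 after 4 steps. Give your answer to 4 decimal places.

0.7488

Propagate the distribution vector 4 steps from position 3.
After 0 steps: (0.0000, 1.0000)
After 1 step: (0.6000, 0.4000)
After 2 steps: (0.7200, 0.2800)
After 3 steps: (0.7440, 0.2560)
After 4 steps: (0.7488, 0.2512)
P(in position 2 after 4 steps) = 0.7488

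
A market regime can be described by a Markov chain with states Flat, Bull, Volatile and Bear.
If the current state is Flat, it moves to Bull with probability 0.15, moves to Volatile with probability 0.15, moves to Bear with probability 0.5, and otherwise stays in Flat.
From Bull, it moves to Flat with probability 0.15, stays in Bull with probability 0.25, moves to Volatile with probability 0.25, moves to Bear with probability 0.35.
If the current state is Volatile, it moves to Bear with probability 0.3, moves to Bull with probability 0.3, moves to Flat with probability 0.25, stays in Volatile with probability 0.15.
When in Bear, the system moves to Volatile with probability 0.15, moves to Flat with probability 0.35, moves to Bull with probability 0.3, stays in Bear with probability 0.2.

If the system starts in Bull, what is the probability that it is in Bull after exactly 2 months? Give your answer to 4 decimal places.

0.2650

Propagate the distribution vector 2 months from Bull.
After 0 months: (0.0000, 1.0000, 0.0000, 0.0000)
After 1 month: (0.1500, 0.2500, 0.2500, 0.3500)
After 2 months: (0.2525, 0.2650, 0.1750, 0.3075)
P(in Bull after 2 months) = 0.2650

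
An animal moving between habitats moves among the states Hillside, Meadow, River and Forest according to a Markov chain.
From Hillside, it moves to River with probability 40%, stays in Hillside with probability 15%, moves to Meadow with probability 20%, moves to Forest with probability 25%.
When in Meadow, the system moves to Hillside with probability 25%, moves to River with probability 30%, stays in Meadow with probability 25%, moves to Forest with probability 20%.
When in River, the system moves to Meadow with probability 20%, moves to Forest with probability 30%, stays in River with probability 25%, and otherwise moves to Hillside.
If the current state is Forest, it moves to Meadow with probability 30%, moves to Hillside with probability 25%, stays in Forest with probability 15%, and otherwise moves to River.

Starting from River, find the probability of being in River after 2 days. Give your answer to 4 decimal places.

Propagate the distribution vector 2 days from River.
After 0 days: (0.0000, 0.0000, 1.0000, 0.0000)
After 1 day: (0.2500, 0.2000, 0.2500, 0.3000)
After 2 days: (0.2250, 0.2400, 0.3125, 0.2225)
P(in River after 2 days) = 0.3125

0.3125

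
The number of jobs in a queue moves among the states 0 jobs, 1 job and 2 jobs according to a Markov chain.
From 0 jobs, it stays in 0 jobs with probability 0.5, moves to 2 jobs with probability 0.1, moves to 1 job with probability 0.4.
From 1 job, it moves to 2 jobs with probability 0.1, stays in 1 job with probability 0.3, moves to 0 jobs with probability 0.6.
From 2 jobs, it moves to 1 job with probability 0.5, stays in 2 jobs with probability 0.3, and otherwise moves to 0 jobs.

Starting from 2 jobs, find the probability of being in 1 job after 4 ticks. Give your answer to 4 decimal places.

0.3754

Propagate the distribution vector 4 ticks from 2 jobs.
After 0 ticks: (0.0000, 0.0000, 1.0000)
After 1 tick: (0.2000, 0.5000, 0.3000)
After 2 ticks: (0.4600, 0.3800, 0.1600)
After 3 ticks: (0.4900, 0.3780, 0.1320)
After 4 ticks: (0.4982, 0.3754, 0.1264)
P(in 1 job after 4 ticks) = 0.3754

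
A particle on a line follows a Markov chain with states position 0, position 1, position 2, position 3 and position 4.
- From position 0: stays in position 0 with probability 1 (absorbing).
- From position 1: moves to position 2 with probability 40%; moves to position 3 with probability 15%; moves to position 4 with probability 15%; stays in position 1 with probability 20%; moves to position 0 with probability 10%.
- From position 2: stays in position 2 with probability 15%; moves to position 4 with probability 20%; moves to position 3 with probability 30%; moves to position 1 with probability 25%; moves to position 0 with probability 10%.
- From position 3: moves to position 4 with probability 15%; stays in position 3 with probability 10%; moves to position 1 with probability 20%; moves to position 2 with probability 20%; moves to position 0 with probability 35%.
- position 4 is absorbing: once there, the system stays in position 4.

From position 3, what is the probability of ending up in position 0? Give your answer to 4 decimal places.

Let h(s) be the probability of absorption at position 0 starting from transient state s. Then h(position 0) = 1 and h(position 4) = 0. By first-step analysis:
h(position 1) = 0.1·1 + 0.2·h(position 1) + 0.4·h(position 2) + 0.15·h(position 3) + 0.15·0
h(position 2) = 0.1·1 + 0.25·h(position 1) + 0.15·h(position 2) + 0.3·h(position 3) + 0.2·0
h(position 3) = 0.35·1 + 0.2·h(position 1) + 0.2·h(position 2) + 0.1·h(position 3) + 0.15·0
Solving: h(position 1) = 0.4703, h(position 2) = 0.4667, h(position 3) = 0.5971.
Starting from position 3, the probability is 0.5971.

0.5971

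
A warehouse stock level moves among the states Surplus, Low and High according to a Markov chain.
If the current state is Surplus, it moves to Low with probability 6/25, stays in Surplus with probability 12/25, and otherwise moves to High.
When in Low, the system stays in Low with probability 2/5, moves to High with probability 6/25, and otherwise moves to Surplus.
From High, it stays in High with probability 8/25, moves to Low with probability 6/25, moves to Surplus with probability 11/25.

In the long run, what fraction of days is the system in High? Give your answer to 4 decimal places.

0.2798

Let the stationary distribution be π with π = πP and π_1 + π_2 + π_3 = 1.
π_1 = 0.48·π_1 + 0.36·π_2 + 0.44·π_3
π_2 = 0.24·π_1 + 0.4·π_2 + 0.24·π_3
Solving with the normalization constraint gives π = (0.4345, 0.2857, 0.2798).
So the stationary probability of High is 0.2798.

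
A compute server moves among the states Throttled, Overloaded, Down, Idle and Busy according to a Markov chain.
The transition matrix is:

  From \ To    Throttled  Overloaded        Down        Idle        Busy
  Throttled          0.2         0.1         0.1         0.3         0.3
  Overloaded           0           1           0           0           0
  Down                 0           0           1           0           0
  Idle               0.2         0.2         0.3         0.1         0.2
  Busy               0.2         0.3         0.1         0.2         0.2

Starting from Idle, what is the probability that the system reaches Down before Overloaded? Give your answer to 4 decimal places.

0.5167

Let h(s) be the probability of absorption at Down starting from transient state s. Then h(Down) = 1 and h(Overloaded) = 0. By first-step analysis:
h(Throttled) = 0.2·h(Throttled) + 0.1·0 + 0.1·1 + 0.3·h(Idle) + 0.3·h(Busy)
h(Idle) = 0.2·h(Throttled) + 0.2·0 + 0.3·1 + 0.1·h(Idle) + 0.2·h(Busy)
h(Busy) = 0.2·h(Throttled) + 0.3·0 + 0.1·1 + 0.2·h(Idle) + 0.2·h(Busy)
Solving: h(Throttled) = 0.4569, h(Idle) = 0.5167, h(Busy) = 0.3684.
Starting from Idle, the probability is 0.5167.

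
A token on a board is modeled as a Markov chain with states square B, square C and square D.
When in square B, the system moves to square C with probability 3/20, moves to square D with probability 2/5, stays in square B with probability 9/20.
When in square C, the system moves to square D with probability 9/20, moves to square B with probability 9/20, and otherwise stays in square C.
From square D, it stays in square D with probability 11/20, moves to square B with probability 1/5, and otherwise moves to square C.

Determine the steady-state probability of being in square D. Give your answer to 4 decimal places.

Let the stationary distribution be π with π = πP and π_1 + π_2 + π_3 = 1.
π_1 = 0.45·π_1 + 0.45·π_2 + 0.2·π_3
π_2 = 0.15·π_1 + 0.1·π_2 + 0.25·π_3
Solving with the normalization constraint gives π = (0.3296, 0.1887, 0.4817).
So the stationary probability of square D is 0.4817.

0.4817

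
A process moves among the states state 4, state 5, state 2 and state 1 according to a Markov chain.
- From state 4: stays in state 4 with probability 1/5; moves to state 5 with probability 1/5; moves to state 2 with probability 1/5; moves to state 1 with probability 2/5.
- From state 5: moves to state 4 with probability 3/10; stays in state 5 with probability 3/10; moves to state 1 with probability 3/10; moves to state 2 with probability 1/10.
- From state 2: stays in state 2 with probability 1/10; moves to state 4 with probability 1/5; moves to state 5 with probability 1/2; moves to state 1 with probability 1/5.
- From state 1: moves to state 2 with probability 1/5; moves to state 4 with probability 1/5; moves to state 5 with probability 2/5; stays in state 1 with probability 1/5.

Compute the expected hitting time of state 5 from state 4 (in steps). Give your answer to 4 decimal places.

Let t(s) be the expected number of steps to first reach state 5 from state s, with t(state 5) = 0. Conditioning on the first step:
t(state 4) = 1 + 0.2·t(state 4) + 0.2·t(state 2) + 0.4·t(state 1)
t(state 2) = 1 + 0.2·t(state 4) + 0.1·t(state 2) + 0.2·t(state 1)
t(state 1) = 1 + 0.2·t(state 4) + 0.2·t(state 2) + 0.2·t(state 1)
Solving: t(state 4) = 3.1731, t(state 2) = 2.4038, t(state 1) = 2.6442.
Expected steps from state 4 to state 5: 3.1731.

3.1731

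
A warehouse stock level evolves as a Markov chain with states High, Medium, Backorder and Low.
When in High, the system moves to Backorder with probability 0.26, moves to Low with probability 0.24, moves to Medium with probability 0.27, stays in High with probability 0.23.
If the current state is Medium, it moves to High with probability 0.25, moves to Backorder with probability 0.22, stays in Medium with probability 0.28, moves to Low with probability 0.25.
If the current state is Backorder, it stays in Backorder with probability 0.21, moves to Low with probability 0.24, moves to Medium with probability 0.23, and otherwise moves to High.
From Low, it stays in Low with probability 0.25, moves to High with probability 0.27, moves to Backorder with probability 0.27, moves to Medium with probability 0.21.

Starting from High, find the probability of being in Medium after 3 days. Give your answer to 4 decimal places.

Propagate the distribution vector 3 days from High.
After 0 days: (1.0000, 0.0000, 0.0000, 0.0000)
After 1 day: (0.2300, 0.2700, 0.2600, 0.2400)
After 2 days: (0.2684, 0.2479, 0.2386, 0.2451)
After 3 days: (0.2662, 0.2482, 0.2406, 0.2449)
P(in Medium after 3 days) = 0.2482

0.2482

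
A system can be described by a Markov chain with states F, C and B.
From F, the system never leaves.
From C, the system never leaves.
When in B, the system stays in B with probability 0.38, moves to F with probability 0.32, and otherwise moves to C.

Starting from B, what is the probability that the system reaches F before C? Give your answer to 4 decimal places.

Let h(s) be the probability of absorption at F starting from transient state s. Then h(F) = 1 and h(C) = 0. By first-step analysis:
h(B) = 0.32·1 + 0.3·0 + 0.38·h(B)
Solving: h(B) = 0.5161.
Starting from B, the probability is 0.5161.

0.5161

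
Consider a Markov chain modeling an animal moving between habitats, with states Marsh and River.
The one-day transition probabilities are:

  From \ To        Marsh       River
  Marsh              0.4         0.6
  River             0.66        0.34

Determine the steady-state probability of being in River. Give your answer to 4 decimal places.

0.4762

Let the stationary distribution be π with π = πP and π_1 + π_2 = 1.
π_1 = 0.4·π_1 + 0.66·π_2
Solving with the normalization constraint gives π = (0.5238, 0.4762).
So the stationary probability of River is 0.4762.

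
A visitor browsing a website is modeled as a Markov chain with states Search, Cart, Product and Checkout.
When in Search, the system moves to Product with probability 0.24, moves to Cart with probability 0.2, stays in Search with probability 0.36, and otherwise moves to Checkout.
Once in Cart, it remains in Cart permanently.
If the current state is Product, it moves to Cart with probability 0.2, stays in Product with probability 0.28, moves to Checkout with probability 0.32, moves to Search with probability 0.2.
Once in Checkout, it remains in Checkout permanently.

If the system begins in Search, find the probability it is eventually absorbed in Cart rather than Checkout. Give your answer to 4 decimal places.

Let h(s) be the probability of absorption at Cart starting from transient state s. Then h(Cart) = 1 and h(Checkout) = 0. By first-step analysis:
h(Search) = 0.36·h(Search) + 0.2·1 + 0.24·h(Product) + 0.2·0
h(Product) = 0.2·h(Search) + 0.2·1 + 0.28·h(Product) + 0.32·0
Solving: h(Search) = 0.4651, h(Product) = 0.4070.
Starting from Search, the probability is 0.4651.

0.4651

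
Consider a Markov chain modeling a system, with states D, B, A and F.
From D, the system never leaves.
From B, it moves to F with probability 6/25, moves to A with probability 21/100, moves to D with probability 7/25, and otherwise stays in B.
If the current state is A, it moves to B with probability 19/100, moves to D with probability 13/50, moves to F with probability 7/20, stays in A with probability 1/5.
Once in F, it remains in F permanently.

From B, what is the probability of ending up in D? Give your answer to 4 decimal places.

Let h(s) be the probability of absorption at D starting from transient state s. Then h(D) = 1 and h(F) = 0. By first-step analysis:
h(B) = 0.28·1 + 0.27·h(B) + 0.21·h(A) + 0.24·0
h(A) = 0.26·1 + 0.19·h(B) + 0.2·h(A) + 0.35·0
Solving: h(B) = 0.5120, h(A) = 0.4466.
Starting from B, the probability is 0.5120.

0.5120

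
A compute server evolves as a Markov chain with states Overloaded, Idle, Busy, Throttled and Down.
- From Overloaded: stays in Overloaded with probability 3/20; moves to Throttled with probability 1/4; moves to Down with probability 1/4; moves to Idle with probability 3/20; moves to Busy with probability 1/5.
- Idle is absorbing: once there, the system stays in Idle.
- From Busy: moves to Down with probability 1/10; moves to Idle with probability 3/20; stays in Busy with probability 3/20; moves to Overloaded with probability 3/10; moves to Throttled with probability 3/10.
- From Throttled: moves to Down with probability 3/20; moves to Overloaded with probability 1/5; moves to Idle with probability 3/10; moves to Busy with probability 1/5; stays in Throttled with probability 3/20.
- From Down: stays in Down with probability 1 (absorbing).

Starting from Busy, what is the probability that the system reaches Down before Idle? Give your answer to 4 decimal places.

Let h(s) be the probability of absorption at Down starting from transient state s. Then h(Down) = 1 and h(Idle) = 0. By first-step analysis:
h(Overloaded) = 0.15·h(Overloaded) + 0.15·0 + 0.2·h(Busy) + 0.25·h(Throttled) + 0.25·1
h(Busy) = 0.3·h(Overloaded) + 0.15·0 + 0.15·h(Busy) + 0.3·h(Throttled) + 0.1·1
h(Throttled) = 0.2·h(Overloaded) + 0.3·0 + 0.2·h(Busy) + 0.15·h(Throttled) + 0.15·1
Solving: h(Overloaded) = 0.5162, h(Busy) = 0.4417, h(Throttled) = 0.4019.
Starting from Busy, the probability is 0.4417.

0.4417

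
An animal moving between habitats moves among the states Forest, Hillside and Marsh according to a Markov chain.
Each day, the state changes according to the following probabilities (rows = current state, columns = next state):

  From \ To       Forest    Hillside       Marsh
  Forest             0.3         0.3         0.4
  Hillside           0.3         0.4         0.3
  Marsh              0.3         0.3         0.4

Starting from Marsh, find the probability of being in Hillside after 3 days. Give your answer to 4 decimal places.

0.3330

Propagate the distribution vector 3 days from Marsh.
After 0 days: (0.0000, 0.0000, 1.0000)
After 1 day: (0.3000, 0.3000, 0.4000)
After 2 days: (0.3000, 0.3300, 0.3700)
After 3 days: (0.3000, 0.3330, 0.3670)
P(in Hillside after 3 days) = 0.3330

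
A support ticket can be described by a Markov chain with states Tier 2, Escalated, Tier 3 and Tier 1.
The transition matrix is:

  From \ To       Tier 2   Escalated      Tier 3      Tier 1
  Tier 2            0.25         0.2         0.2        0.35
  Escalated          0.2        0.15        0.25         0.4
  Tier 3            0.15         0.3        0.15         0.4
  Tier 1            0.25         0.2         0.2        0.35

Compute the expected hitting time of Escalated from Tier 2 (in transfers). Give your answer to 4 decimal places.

4.5652

Let t(s) be the expected number of transfers to first reach Escalated from state s, with t(Escalated) = 0. Conditioning on the first transfer:
t(Tier 2) = 1 + 0.25·t(Tier 2) + 0.2·t(Tier 3) + 0.35·t(Tier 1)
t(Tier 3) = 1 + 0.15·t(Tier 2) + 0.15·t(Tier 3) + 0.4·t(Tier 1)
t(Tier 1) = 1 + 0.25·t(Tier 2) + 0.2·t(Tier 3) + 0.35·t(Tier 1)
Solving: t(Tier 2) = 4.5652, t(Tier 3) = 4.1304, t(Tier 1) = 4.5652.
Expected transfers from Tier 2 to Escalated: 4.5652.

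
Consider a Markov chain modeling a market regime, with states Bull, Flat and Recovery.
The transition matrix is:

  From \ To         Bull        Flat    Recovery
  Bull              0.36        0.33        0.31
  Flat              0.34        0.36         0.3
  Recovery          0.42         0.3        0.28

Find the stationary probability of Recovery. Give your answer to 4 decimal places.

Let the stationary distribution be π with π = πP and π_1 + π_2 + π_3 = 1.
π_1 = 0.36·π_1 + 0.34·π_2 + 0.42·π_3
π_2 = 0.33·π_1 + 0.36·π_2 + 0.3·π_3
Solving with the normalization constraint gives π = (0.3712, 0.3310, 0.2978).
So the stationary probability of Recovery is 0.2978.

0.2978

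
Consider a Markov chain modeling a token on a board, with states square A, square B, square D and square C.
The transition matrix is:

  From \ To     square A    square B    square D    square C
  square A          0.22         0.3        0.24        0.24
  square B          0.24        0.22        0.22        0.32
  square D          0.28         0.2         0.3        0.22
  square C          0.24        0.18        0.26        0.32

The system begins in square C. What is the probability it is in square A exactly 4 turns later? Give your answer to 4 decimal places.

0.2454

Propagate the distribution vector 4 turns from square C.
After 0 turns: (0.0000, 0.0000, 0.0000, 1.0000)
After 1 turn: (0.2400, 0.1800, 0.2600, 0.3200)
After 2 turns: (0.2456, 0.2212, 0.2584, 0.2748)
After 3 turns: (0.2454, 0.2235, 0.2566, 0.2745)
After 4 turns: (0.2454, 0.2235, 0.2564, 0.2747)
P(in square A after 4 turns) = 0.2454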